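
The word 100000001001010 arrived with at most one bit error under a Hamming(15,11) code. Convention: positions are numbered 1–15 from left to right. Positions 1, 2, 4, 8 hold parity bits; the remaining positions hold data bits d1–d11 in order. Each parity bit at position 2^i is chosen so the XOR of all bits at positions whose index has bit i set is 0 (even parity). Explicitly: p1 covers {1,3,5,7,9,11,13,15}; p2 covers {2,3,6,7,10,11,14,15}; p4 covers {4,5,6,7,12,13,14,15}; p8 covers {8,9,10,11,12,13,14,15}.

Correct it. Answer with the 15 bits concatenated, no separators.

s1 (pos 1,3,5,7,9,11,13,15): 1⊕0⊕0⊕0⊕1⊕0⊕0⊕0 = 0
s2 (pos 2,3,6,7,10,11,14,15): 0⊕0⊕0⊕0⊕0⊕0⊕1⊕0 = 1
s4 (pos 4,5,6,7,12,13,14,15): 0⊕0⊕0⊕0⊕1⊕0⊕1⊕0 = 0
s8 (pos 8,9,10,11,12,13,14,15): 0⊕1⊕0⊕0⊕1⊕0⊕1⊕0 = 1
Syndrome s8…s1 = 1010 → error at position 10.
Flip position 10: 100000001001010 → 100000001101010

100000001101010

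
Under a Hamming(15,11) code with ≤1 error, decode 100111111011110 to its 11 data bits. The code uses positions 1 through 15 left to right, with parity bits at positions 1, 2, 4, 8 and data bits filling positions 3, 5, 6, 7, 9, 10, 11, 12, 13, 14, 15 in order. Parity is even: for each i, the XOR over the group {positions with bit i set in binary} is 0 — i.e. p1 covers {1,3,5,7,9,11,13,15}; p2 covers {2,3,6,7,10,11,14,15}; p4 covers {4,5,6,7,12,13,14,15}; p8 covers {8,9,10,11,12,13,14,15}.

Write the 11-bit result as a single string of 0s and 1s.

01111011110

s1 (pos 1,3,5,7,9,11,13,15): 1⊕0⊕1⊕1⊕1⊕1⊕1⊕0 = 0
s2 (pos 2,3,6,7,10,11,14,15): 0⊕0⊕1⊕1⊕0⊕1⊕1⊕0 = 0
s4 (pos 4,5,6,7,12,13,14,15): 1⊕1⊕1⊕1⊕1⊕1⊕1⊕0 = 1
s8 (pos 8,9,10,11,12,13,14,15): 1⊕1⊕0⊕1⊕1⊕1⊕1⊕0 = 0
Syndrome s8…s1 = 0100 → error at position 4.
Flip position 4: 100111111011110 → 100011111011110
Read data bits from positions 3,5,6,7,9,10,11,12,13,14,15: 01111011110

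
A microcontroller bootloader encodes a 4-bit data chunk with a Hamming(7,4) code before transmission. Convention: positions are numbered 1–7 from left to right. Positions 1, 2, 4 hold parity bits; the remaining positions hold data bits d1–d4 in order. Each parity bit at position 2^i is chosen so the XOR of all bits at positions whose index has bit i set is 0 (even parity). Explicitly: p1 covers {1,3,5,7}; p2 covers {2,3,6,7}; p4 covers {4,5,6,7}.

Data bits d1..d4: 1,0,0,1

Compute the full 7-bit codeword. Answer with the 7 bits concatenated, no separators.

Place data at non-parity positions: p1 p2 1 p4 0 0 1
p1 (pos 1,3,5,7): XOR of data positions = 1⊕0⊕1 = 0
p2 (pos 2,3,6,7): XOR of data positions = 1⊕0⊕1 = 0
p4 (pos 4,5,6,7): XOR of data positions = 0⊕0⊕1 = 1
Codeword: 0011001

0011001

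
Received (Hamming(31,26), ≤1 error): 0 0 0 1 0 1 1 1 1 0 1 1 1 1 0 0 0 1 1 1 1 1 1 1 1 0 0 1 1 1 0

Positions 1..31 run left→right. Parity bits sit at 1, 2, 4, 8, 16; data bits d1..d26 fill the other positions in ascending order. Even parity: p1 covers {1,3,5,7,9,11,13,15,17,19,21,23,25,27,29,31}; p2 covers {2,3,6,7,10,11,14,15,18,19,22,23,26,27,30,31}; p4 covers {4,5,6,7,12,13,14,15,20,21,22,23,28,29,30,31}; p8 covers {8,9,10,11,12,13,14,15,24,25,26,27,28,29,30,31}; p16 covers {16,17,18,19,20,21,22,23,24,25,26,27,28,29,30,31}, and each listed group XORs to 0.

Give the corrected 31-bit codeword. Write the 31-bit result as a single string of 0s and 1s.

s1 (pos 1,3,5,7,9,11,13,15,17,19,21,23,25,27,29,31): 0⊕0⊕0⊕1⊕1⊕1⊕1⊕0⊕0⊕1⊕1⊕1⊕1⊕0⊕1⊕0 = 1
s2 (pos 2,3,6,7,10,11,14,15,18,19,22,23,26,27,30,31): 0⊕0⊕1⊕1⊕0⊕1⊕1⊕0⊕1⊕1⊕1⊕1⊕0⊕0⊕1⊕0 = 1
s4 (pos 4,5,6,7,12,13,14,15,20,21,22,23,28,29,30,31): 1⊕0⊕1⊕1⊕1⊕1⊕1⊕0⊕1⊕1⊕1⊕1⊕1⊕1⊕1⊕0 = 1
s8 (pos 8,9,10,11,12,13,14,15,24,25,26,27,28,29,30,31): 1⊕1⊕0⊕1⊕1⊕1⊕1⊕0⊕1⊕1⊕0⊕0⊕1⊕1⊕1⊕0 = 1
s16 (pos 16,17,18,19,20,21,22,23,24,25,26,27,28,29,30,31): 0⊕0⊕1⊕1⊕1⊕1⊕1⊕1⊕1⊕1⊕0⊕0⊕1⊕1⊕1⊕0 = 1
Syndrome s16…s1 = 11111 → error at position 31.
Flip position 31: 0001011110111100011111111001110 → 0001011110111100011111111001111

0001011110111100011111111001111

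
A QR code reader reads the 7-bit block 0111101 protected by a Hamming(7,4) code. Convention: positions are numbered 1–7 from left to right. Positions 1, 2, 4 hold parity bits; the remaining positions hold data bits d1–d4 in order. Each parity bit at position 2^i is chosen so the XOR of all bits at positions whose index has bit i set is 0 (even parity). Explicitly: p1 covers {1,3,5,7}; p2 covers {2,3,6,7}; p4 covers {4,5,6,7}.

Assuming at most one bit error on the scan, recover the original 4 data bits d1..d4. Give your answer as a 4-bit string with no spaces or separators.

s1 (pos 1,3,5,7): 0⊕1⊕1⊕1 = 1
s2 (pos 2,3,6,7): 1⊕1⊕0⊕1 = 1
s4 (pos 4,5,6,7): 1⊕1⊕0⊕1 = 1
Syndrome s4…s1 = 111 → error at position 7.
Flip position 7: 0111101 → 0111100
Read data bits from positions 3,5,6,7: 1100

1100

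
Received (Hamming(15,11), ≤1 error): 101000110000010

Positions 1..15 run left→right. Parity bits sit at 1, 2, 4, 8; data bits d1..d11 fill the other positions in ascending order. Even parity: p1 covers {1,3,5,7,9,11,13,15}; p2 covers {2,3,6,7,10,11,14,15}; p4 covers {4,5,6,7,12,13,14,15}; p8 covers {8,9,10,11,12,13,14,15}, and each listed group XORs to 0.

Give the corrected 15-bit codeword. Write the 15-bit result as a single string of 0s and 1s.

s1 (pos 1,3,5,7,9,11,13,15): 1⊕1⊕0⊕1⊕0⊕0⊕0⊕0 = 1
s2 (pos 2,3,6,7,10,11,14,15): 0⊕1⊕0⊕1⊕0⊕0⊕1⊕0 = 1
s4 (pos 4,5,6,7,12,13,14,15): 0⊕0⊕0⊕1⊕0⊕0⊕1⊕0 = 0
s8 (pos 8,9,10,11,12,13,14,15): 1⊕0⊕0⊕0⊕0⊕0⊕1⊕0 = 0
Syndrome s8…s1 = 0011 → error at position 3.
Flip position 3: 101000110000010 → 100000110000010

100000110000010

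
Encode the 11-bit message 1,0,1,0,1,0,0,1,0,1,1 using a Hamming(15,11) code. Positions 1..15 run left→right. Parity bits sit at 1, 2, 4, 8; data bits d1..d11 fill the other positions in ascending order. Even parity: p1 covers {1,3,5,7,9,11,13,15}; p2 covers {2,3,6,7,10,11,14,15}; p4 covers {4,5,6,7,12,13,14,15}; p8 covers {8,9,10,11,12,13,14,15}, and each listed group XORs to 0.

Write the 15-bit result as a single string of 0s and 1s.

101001001001011

Place data at non-parity positions: p1 p2 1 p4 0 1 0 p8 1 0 0 1 0 1 1
p1 (pos 1,3,5,7,9,11,13,15): XOR of data positions = 1⊕0⊕0⊕1⊕0⊕0⊕1 = 1
p2 (pos 2,3,6,7,10,11,14,15): XOR of data positions = 1⊕1⊕0⊕0⊕0⊕1⊕1 = 0
p4 (pos 4,5,6,7,12,13,14,15): XOR of data positions = 0⊕1⊕0⊕1⊕0⊕1⊕1 = 0
p8 (pos 8,9,10,11,12,13,14,15): XOR of data positions = 1⊕0⊕0⊕1⊕0⊕1⊕1 = 0
Codeword: 101001001001011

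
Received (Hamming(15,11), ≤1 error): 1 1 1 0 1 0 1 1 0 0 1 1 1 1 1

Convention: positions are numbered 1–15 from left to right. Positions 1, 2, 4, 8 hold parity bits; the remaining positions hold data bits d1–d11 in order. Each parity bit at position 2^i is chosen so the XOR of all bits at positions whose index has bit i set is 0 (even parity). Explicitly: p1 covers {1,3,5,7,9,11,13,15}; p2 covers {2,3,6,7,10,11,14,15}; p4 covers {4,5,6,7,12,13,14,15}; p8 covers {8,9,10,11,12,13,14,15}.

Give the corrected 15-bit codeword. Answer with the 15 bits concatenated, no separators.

s1 (pos 1,3,5,7,9,11,13,15): 1⊕1⊕1⊕1⊕0⊕1⊕1⊕1 = 1
s2 (pos 2,3,6,7,10,11,14,15): 1⊕1⊕0⊕1⊕0⊕1⊕1⊕1 = 0
s4 (pos 4,5,6,7,12,13,14,15): 0⊕1⊕0⊕1⊕1⊕1⊕1⊕1 = 0
s8 (pos 8,9,10,11,12,13,14,15): 1⊕0⊕0⊕1⊕1⊕1⊕1⊕1 = 0
Syndrome s8…s1 = 0001 → error at position 1.
Flip position 1: 111010110011111 → 011010110011111

011010110011111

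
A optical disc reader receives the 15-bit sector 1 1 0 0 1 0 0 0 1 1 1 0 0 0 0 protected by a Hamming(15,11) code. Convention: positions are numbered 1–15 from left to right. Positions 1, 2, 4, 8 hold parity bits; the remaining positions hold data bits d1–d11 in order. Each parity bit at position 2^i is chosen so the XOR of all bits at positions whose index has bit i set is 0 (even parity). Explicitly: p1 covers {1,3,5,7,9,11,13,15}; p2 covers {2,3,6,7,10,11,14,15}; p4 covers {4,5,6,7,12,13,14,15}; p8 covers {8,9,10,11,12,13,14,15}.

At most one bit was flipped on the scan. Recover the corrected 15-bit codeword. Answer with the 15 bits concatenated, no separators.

s1 (pos 1,3,5,7,9,11,13,15): 1⊕0⊕1⊕0⊕1⊕1⊕0⊕0 = 0
s2 (pos 2,3,6,7,10,11,14,15): 1⊕0⊕0⊕0⊕1⊕1⊕0⊕0 = 1
s4 (pos 4,5,6,7,12,13,14,15): 0⊕1⊕0⊕0⊕0⊕0⊕0⊕0 = 1
s8 (pos 8,9,10,11,12,13,14,15): 0⊕1⊕1⊕1⊕0⊕0⊕0⊕0 = 1
Syndrome s8…s1 = 1110 → error at position 14.
Flip position 14: 110010001110000 → 110010001110010

110010001110010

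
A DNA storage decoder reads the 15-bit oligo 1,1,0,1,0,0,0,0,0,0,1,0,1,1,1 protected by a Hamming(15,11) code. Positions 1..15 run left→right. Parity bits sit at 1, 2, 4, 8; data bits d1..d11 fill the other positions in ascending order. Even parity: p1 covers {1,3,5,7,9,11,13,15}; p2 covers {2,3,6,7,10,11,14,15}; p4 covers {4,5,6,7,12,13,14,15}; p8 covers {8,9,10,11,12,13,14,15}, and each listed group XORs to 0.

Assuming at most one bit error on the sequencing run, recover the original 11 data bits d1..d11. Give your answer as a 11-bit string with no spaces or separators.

s1 (pos 1,3,5,7,9,11,13,15): 1⊕0⊕0⊕0⊕0⊕1⊕1⊕1 = 0
s2 (pos 2,3,6,7,10,11,14,15): 1⊕0⊕0⊕0⊕0⊕1⊕1⊕1 = 0
s4 (pos 4,5,6,7,12,13,14,15): 1⊕0⊕0⊕0⊕0⊕1⊕1⊕1 = 0
s8 (pos 8,9,10,11,12,13,14,15): 0⊕0⊕0⊕1⊕0⊕1⊕1⊕1 = 0
Syndrome s8…s1 = 0000 → no error.
Read data bits from positions 3,5,6,7,9,10,11,12,13,14,15: 00000010111

00000010111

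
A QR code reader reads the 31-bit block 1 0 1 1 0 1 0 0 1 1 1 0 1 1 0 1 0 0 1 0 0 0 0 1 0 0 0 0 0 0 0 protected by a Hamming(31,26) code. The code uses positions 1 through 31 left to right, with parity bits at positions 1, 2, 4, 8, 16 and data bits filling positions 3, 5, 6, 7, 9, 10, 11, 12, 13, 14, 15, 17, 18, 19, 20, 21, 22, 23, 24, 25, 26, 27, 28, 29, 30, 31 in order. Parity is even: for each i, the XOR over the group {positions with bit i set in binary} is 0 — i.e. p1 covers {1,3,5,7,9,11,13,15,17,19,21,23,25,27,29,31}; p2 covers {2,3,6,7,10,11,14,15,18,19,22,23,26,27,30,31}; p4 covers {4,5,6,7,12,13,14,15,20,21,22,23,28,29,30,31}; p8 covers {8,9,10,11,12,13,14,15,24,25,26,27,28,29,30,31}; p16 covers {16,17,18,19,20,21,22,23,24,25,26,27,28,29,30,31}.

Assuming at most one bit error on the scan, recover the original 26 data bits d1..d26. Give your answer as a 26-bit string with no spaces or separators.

s1 (pos 1,3,5,7,9,11,13,15,17,19,21,23,25,27,29,31): 1⊕1⊕0⊕0⊕1⊕1⊕1⊕0⊕0⊕1⊕0⊕0⊕0⊕0⊕0⊕0 = 0
s2 (pos 2,3,6,7,10,11,14,15,18,19,22,23,26,27,30,31): 0⊕1⊕1⊕0⊕1⊕1⊕1⊕0⊕0⊕1⊕0⊕0⊕0⊕0⊕0⊕0 = 0
s4 (pos 4,5,6,7,12,13,14,15,20,21,22,23,28,29,30,31): 1⊕0⊕1⊕0⊕0⊕1⊕1⊕0⊕0⊕0⊕0⊕0⊕0⊕0⊕0⊕0 = 0
s8 (pos 8,9,10,11,12,13,14,15,24,25,26,27,28,29,30,31): 0⊕1⊕1⊕1⊕0⊕1⊕1⊕0⊕1⊕0⊕0⊕0⊕0⊕0⊕0⊕0 = 0
s16 (pos 16,17,18,19,20,21,22,23,24,25,26,27,28,29,30,31): 1⊕0⊕0⊕1⊕0⊕0⊕0⊕0⊕1⊕0⊕0⊕0⊕0⊕0⊕0⊕0 = 1
Syndrome s16…s1 = 10000 → error at position 16.
Flip position 16: 1011010011101101001000010000000 → 1011010011101100001000010000000
Read data bits from positions 3,5,6,7,9,10,11,12,13,14,15,17,18,19,20,21,22,23,24,25,26,27,28,29,30,31: 10101110110001000010000000

10101110110001000010000000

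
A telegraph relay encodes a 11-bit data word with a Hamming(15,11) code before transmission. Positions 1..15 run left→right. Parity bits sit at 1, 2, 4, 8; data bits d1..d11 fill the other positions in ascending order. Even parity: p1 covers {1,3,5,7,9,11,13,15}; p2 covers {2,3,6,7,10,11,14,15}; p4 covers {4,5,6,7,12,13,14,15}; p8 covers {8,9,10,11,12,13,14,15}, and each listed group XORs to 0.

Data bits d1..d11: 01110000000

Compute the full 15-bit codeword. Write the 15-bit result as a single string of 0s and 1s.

Place data at non-parity positions: p1 p2 0 p4 1 1 1 p8 0 0 0 0 0 0 0
p1 (pos 1,3,5,7,9,11,13,15): XOR of data positions = 0⊕1⊕1⊕0⊕0⊕0⊕0 = 0
p2 (pos 2,3,6,7,10,11,14,15): XOR of data positions = 0⊕1⊕1⊕0⊕0⊕0⊕0 = 0
p4 (pos 4,5,6,7,12,13,14,15): XOR of data positions = 1⊕1⊕1⊕0⊕0⊕0⊕0 = 1
p8 (pos 8,9,10,11,12,13,14,15): XOR of data positions = 0⊕0⊕0⊕0⊕0⊕0⊕0 = 0
Codeword: 000111100000000

000111100000000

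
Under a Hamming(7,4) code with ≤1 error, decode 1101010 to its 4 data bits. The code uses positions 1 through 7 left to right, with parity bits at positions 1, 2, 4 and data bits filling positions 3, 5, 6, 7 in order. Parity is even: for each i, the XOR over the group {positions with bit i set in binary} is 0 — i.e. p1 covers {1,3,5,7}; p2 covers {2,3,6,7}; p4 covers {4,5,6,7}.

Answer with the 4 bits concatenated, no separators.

s1 (pos 1,3,5,7): 1⊕0⊕0⊕0 = 1
s2 (pos 2,3,6,7): 1⊕0⊕1⊕0 = 0
s4 (pos 4,5,6,7): 1⊕0⊕1⊕0 = 0
Syndrome s4…s1 = 001 → error at position 1.
Flip position 1: 1101010 → 0101010
Read data bits from positions 3,5,6,7: 0010

0010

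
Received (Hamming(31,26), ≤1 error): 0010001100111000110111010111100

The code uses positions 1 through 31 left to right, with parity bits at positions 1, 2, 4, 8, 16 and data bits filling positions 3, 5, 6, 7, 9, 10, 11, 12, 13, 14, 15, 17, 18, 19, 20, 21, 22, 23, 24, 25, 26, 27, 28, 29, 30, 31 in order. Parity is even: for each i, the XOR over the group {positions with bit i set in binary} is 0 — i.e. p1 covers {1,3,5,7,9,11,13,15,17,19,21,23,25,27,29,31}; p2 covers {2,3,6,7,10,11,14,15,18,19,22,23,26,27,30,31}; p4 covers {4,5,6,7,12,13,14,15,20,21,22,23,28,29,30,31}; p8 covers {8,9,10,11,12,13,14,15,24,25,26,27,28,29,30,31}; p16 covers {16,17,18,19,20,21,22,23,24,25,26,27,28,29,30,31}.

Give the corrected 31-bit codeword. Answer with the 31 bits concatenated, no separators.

s1 (pos 1,3,5,7,9,11,13,15,17,19,21,23,25,27,29,31): 0⊕1⊕0⊕1⊕0⊕1⊕1⊕0⊕1⊕0⊕1⊕0⊕0⊕1⊕1⊕0 = 0
s2 (pos 2,3,6,7,10,11,14,15,18,19,22,23,26,27,30,31): 0⊕1⊕0⊕1⊕0⊕1⊕0⊕0⊕1⊕0⊕1⊕0⊕1⊕1⊕0⊕0 = 1
s4 (pos 4,5,6,7,12,13,14,15,20,21,22,23,28,29,30,31): 0⊕0⊕0⊕1⊕1⊕1⊕0⊕0⊕1⊕1⊕1⊕0⊕1⊕1⊕0⊕0 = 0
s8 (pos 8,9,10,11,12,13,14,15,24,25,26,27,28,29,30,31): 1⊕0⊕0⊕1⊕1⊕1⊕0⊕0⊕1⊕0⊕1⊕1⊕1⊕1⊕0⊕0 = 1
s16 (pos 16,17,18,19,20,21,22,23,24,25,26,27,28,29,30,31): 0⊕1⊕1⊕0⊕1⊕1⊕1⊕0⊕1⊕0⊕1⊕1⊕1⊕1⊕0⊕0 = 0
Syndrome s16…s1 = 01010 → error at position 10.
Flip position 10: 0010001100111000110111010111100 → 0010001101111000110111010111100

0010001101111000110111010111100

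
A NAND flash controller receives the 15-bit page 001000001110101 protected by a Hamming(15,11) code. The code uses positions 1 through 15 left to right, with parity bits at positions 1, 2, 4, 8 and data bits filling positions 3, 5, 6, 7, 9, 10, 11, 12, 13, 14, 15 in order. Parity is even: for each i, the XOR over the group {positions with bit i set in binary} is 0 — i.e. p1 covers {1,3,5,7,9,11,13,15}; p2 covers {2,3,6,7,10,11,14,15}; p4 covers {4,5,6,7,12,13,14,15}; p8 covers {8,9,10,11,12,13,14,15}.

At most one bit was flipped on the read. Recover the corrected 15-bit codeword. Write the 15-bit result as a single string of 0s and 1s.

001000000110101

s1 (pos 1,3,5,7,9,11,13,15): 0⊕1⊕0⊕0⊕1⊕1⊕1⊕1 = 1
s2 (pos 2,3,6,7,10,11,14,15): 0⊕1⊕0⊕0⊕1⊕1⊕0⊕1 = 0
s4 (pos 4,5,6,7,12,13,14,15): 0⊕0⊕0⊕0⊕0⊕1⊕0⊕1 = 0
s8 (pos 8,9,10,11,12,13,14,15): 0⊕1⊕1⊕1⊕0⊕1⊕0⊕1 = 1
Syndrome s8…s1 = 1001 → error at position 9.
Flip position 9: 001000001110101 → 001000000110101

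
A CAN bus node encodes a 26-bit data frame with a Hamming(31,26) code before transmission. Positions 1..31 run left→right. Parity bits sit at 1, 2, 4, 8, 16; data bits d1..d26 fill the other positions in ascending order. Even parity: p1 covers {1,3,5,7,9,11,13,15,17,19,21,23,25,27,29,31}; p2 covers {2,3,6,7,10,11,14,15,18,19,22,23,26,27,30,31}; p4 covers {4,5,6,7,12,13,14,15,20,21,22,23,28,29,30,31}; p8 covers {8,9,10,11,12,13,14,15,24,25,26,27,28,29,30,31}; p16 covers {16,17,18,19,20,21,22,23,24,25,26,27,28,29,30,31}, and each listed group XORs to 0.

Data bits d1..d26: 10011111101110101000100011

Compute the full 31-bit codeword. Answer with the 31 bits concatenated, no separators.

0010001111111011110101000100011

Place data at non-parity positions: p1 p2 1 p4 0 0 1 p8 1 1 1 1 1 0 1 p16 1 1 0 1 0 1 0 0 0 1 0 0 0 1 1
p1 (pos 1,3,5,7,9,11,13,15,17,19,21,23,25,27,29,31): XOR of data positions = 1⊕0⊕1⊕1⊕1⊕1⊕1⊕1⊕0⊕0⊕0⊕0⊕0⊕0⊕1 = 0
p2 (pos 2,3,6,7,10,11,14,15,18,19,22,23,26,27,30,31): XOR of data positions = 1⊕0⊕1⊕1⊕1⊕0⊕1⊕1⊕0⊕1⊕0⊕1⊕0⊕1⊕1 = 0
p4 (pos 4,5,6,7,12,13,14,15,20,21,22,23,28,29,30,31): XOR of data positions = 0⊕0⊕1⊕1⊕1⊕0⊕1⊕1⊕0⊕1⊕0⊕0⊕0⊕1⊕1 = 0
p8 (pos 8,9,10,11,12,13,14,15,24,25,26,27,28,29,30,31): XOR of data positions = 1⊕1⊕1⊕1⊕1⊕0⊕1⊕0⊕0⊕1⊕0⊕0⊕0⊕1⊕1 = 1
p16 (pos 16,17,18,19,20,21,22,23,24,25,26,27,28,29,30,31): XOR of data positions = 1⊕1⊕0⊕1⊕0⊕1⊕0⊕0⊕0⊕1⊕0⊕0⊕0⊕1⊕1 = 1
Codeword: 0010001111111011110101000100011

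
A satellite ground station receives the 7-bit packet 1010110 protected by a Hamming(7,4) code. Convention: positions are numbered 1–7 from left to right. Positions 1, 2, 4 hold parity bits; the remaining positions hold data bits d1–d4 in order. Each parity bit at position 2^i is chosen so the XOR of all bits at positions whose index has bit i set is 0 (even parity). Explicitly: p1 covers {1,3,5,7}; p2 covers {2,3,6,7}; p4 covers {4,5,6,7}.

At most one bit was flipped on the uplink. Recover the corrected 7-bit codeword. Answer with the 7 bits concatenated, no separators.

0010110

s1 (pos 1,3,5,7): 1⊕1⊕1⊕0 = 1
s2 (pos 2,3,6,7): 0⊕1⊕1⊕0 = 0
s4 (pos 4,5,6,7): 0⊕1⊕1⊕0 = 0
Syndrome s4…s1 = 001 → error at position 1.
Flip position 1: 1010110 → 0010110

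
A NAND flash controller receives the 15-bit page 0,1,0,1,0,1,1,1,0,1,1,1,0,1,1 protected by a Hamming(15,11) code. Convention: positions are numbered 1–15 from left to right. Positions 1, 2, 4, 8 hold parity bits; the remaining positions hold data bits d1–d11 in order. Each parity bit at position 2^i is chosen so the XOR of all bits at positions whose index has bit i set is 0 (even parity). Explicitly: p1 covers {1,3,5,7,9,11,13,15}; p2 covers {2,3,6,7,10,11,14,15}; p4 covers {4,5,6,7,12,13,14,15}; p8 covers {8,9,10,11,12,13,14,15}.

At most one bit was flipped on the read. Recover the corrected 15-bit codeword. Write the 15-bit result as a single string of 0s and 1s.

s1 (pos 1,3,5,7,9,11,13,15): 0⊕0⊕0⊕1⊕0⊕1⊕0⊕1 = 1
s2 (pos 2,3,6,7,10,11,14,15): 1⊕0⊕1⊕1⊕1⊕1⊕1⊕1 = 1
s4 (pos 4,5,6,7,12,13,14,15): 1⊕0⊕1⊕1⊕1⊕0⊕1⊕1 = 0
s8 (pos 8,9,10,11,12,13,14,15): 1⊕0⊕1⊕1⊕1⊕0⊕1⊕1 = 0
Syndrome s8…s1 = 0011 → error at position 3.
Flip position 3: 010101110111011 → 011101110111011

011101110111011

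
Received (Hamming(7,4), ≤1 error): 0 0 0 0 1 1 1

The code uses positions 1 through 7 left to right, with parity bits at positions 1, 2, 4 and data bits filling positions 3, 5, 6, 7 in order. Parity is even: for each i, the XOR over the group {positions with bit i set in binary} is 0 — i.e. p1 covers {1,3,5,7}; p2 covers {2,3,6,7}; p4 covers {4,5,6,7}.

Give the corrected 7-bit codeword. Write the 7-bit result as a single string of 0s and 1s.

s1 (pos 1,3,5,7): 0⊕0⊕1⊕1 = 0
s2 (pos 2,3,6,7): 0⊕0⊕1⊕1 = 0
s4 (pos 4,5,6,7): 0⊕1⊕1⊕1 = 1
Syndrome s4…s1 = 100 → error at position 4.
Flip position 4: 0000111 → 0001111

0001111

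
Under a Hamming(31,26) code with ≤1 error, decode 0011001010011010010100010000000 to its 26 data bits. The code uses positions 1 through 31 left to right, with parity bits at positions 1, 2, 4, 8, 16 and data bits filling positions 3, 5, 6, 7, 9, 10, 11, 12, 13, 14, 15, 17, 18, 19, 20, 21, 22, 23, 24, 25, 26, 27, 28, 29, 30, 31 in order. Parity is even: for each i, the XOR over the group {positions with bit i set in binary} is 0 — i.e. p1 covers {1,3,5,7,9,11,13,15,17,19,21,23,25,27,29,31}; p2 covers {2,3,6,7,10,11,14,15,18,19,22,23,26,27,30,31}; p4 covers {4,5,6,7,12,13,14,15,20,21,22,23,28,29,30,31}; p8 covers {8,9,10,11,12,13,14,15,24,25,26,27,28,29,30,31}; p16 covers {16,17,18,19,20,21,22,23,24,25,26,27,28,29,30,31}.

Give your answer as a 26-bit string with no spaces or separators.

s1 (pos 1,3,5,7,9,11,13,15,17,19,21,23,25,27,29,31): 0⊕1⊕0⊕1⊕1⊕0⊕1⊕1⊕0⊕0⊕0⊕0⊕0⊕0⊕0⊕0 = 1
s2 (pos 2,3,6,7,10,11,14,15,18,19,22,23,26,27,30,31): 0⊕1⊕0⊕1⊕0⊕0⊕0⊕1⊕1⊕0⊕0⊕0⊕0⊕0⊕0⊕0 = 0
s4 (pos 4,5,6,7,12,13,14,15,20,21,22,23,28,29,30,31): 1⊕0⊕0⊕1⊕1⊕1⊕0⊕1⊕1⊕0⊕0⊕0⊕0⊕0⊕0⊕0 = 0
s8 (pos 8,9,10,11,12,13,14,15,24,25,26,27,28,29,30,31): 0⊕1⊕0⊕0⊕1⊕1⊕0⊕1⊕1⊕0⊕0⊕0⊕0⊕0⊕0⊕0 = 1
s16 (pos 16,17,18,19,20,21,22,23,24,25,26,27,28,29,30,31): 0⊕0⊕1⊕0⊕1⊕0⊕0⊕0⊕1⊕0⊕0⊕0⊕0⊕0⊕0⊕0 = 1
Syndrome s16…s1 = 11001 → error at position 25.
Flip position 25: 0011001010011010010100010000000 → 0011001010011010010100011000000
Read data bits from positions 3,5,6,7,9,10,11,12,13,14,15,17,18,19,20,21,22,23,24,25,26,27,28,29,30,31: 10011001101010100011000000

10011001101010100011000000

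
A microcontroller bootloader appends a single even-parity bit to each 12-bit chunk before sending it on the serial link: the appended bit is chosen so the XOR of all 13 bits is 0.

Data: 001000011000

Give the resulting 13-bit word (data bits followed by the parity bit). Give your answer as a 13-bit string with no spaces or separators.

0010000110001

XOR of the 12 data bits: 0⊕0⊕1⊕0⊕0⊕0⊕0⊕1⊕1⊕0⊕0⊕0 = 1
Parity bit = 1 (so all 13 bits XOR to 0).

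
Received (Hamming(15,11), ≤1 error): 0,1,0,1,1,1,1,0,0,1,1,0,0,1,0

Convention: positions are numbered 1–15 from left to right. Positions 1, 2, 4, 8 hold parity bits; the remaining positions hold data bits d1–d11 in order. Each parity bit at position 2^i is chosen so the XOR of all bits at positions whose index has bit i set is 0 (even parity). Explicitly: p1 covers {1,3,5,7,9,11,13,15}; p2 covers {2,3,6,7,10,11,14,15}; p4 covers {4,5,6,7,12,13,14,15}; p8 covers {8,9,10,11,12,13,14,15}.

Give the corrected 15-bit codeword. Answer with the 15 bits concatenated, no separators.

010111100110110

s1 (pos 1,3,5,7,9,11,13,15): 0⊕0⊕1⊕1⊕0⊕1⊕0⊕0 = 1
s2 (pos 2,3,6,7,10,11,14,15): 1⊕0⊕1⊕1⊕1⊕1⊕1⊕0 = 0
s4 (pos 4,5,6,7,12,13,14,15): 1⊕1⊕1⊕1⊕0⊕0⊕1⊕0 = 1
s8 (pos 8,9,10,11,12,13,14,15): 0⊕0⊕1⊕1⊕0⊕0⊕1⊕0 = 1
Syndrome s8…s1 = 1101 → error at position 13.
Flip position 13: 010111100110010 → 010111100110110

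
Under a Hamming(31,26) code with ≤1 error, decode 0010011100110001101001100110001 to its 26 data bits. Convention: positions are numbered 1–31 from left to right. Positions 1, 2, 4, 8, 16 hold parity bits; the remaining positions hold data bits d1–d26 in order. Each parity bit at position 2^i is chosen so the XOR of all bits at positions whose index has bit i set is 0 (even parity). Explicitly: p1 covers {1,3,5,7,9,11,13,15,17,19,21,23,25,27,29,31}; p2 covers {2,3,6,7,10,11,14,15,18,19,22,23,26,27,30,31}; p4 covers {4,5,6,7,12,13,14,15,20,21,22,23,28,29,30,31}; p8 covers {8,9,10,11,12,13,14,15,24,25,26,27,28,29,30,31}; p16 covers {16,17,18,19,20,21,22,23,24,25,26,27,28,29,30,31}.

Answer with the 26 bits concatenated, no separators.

10110011000101001100110001

s1 (pos 1,3,5,7,9,11,13,15,17,19,21,23,25,27,29,31): 0⊕1⊕0⊕1⊕0⊕1⊕0⊕0⊕1⊕1⊕0⊕1⊕0⊕1⊕0⊕1 = 0
s2 (pos 2,3,6,7,10,11,14,15,18,19,22,23,26,27,30,31): 0⊕1⊕1⊕1⊕0⊕1⊕0⊕0⊕0⊕1⊕1⊕1⊕1⊕1⊕0⊕1 = 0
s4 (pos 4,5,6,7,12,13,14,15,20,21,22,23,28,29,30,31): 0⊕0⊕1⊕1⊕1⊕0⊕0⊕0⊕0⊕0⊕1⊕1⊕0⊕0⊕0⊕1 = 0
s8 (pos 8,9,10,11,12,13,14,15,24,25,26,27,28,29,30,31): 1⊕0⊕0⊕1⊕1⊕0⊕0⊕0⊕0⊕0⊕1⊕1⊕0⊕0⊕0⊕1 = 0
s16 (pos 16,17,18,19,20,21,22,23,24,25,26,27,28,29,30,31): 1⊕1⊕0⊕1⊕0⊕0⊕1⊕1⊕0⊕0⊕1⊕1⊕0⊕0⊕0⊕1 = 0
Syndrome s16…s1 = 00000 → no error.
Read data bits from positions 3,5,6,7,9,10,11,12,13,14,15,17,18,19,20,21,22,23,24,25,26,27,28,29,30,31: 10110011000101001100110001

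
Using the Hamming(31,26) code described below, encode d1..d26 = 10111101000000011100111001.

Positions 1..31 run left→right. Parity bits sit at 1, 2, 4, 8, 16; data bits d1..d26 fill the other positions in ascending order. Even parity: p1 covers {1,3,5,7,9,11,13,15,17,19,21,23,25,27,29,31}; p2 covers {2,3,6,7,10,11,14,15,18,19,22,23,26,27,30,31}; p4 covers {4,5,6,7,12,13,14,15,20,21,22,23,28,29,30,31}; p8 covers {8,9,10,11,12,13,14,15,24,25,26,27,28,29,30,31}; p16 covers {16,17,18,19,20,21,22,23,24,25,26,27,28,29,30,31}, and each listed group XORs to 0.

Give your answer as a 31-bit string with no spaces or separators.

1110011111010001000011100111001

Place data at non-parity positions: p1 p2 1 p4 0 1 1 p8 1 1 0 1 0 0 0 p16 0 0 0 0 1 1 1 0 0 1 1 1 0 0 1
p1 (pos 1,3,5,7,9,11,13,15,17,19,21,23,25,27,29,31): XOR of data positions = 1⊕0⊕1⊕1⊕0⊕0⊕0⊕0⊕0⊕1⊕1⊕0⊕1⊕0⊕1 = 1
p2 (pos 2,3,6,7,10,11,14,15,18,19,22,23,26,27,30,31): XOR of data positions = 1⊕1⊕1⊕1⊕0⊕0⊕0⊕0⊕0⊕1⊕1⊕1⊕1⊕0⊕1 = 1
p4 (pos 4,5,6,7,12,13,14,15,20,21,22,23,28,29,30,31): XOR of data positions = 0⊕1⊕1⊕1⊕0⊕0⊕0⊕0⊕1⊕1⊕1⊕1⊕0⊕0⊕1 = 0
p8 (pos 8,9,10,11,12,13,14,15,24,25,26,27,28,29,30,31): XOR of data positions = 1⊕1⊕0⊕1⊕0⊕0⊕0⊕0⊕0⊕1⊕1⊕1⊕0⊕0⊕1 = 1
p16 (pos 16,17,18,19,20,21,22,23,24,25,26,27,28,29,30,31): XOR of data positions = 0⊕0⊕0⊕0⊕1⊕1⊕1⊕0⊕0⊕1⊕1⊕1⊕0⊕0⊕1 = 1
Codeword: 1110011111010001000011100111001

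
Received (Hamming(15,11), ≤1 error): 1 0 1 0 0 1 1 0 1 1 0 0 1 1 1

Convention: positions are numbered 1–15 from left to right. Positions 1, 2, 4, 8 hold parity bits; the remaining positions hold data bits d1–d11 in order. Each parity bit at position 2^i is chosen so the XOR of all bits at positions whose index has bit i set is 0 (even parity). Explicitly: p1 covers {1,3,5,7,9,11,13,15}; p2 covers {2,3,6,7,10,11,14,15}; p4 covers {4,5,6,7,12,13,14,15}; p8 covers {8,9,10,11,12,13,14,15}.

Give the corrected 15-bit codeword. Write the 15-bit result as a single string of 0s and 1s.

s1 (pos 1,3,5,7,9,11,13,15): 1⊕1⊕0⊕1⊕1⊕0⊕1⊕1 = 0
s2 (pos 2,3,6,7,10,11,14,15): 0⊕1⊕1⊕1⊕1⊕0⊕1⊕1 = 0
s4 (pos 4,5,6,7,12,13,14,15): 0⊕0⊕1⊕1⊕0⊕1⊕1⊕1 = 1
s8 (pos 8,9,10,11,12,13,14,15): 0⊕1⊕1⊕0⊕0⊕1⊕1⊕1 = 1
Syndrome s8…s1 = 1100 → error at position 12.
Flip position 12: 101001101100111 → 101001101101111

101001101101111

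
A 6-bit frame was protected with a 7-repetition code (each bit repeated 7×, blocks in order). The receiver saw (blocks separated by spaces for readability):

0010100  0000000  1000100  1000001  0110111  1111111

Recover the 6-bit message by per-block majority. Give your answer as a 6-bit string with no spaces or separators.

Block 1 (0010100): 2 ones → 0
Block 2 (0000000): 0 ones → 0
Block 3 (1000100): 2 ones → 0
Block 4 (1000001): 2 ones → 0
Block 5 (0110111): 5 ones → 1
Block 6 (1111111): 7 ones → 1

000011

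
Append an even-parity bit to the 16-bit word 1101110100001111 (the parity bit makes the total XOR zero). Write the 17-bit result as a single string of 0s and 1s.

XOR of the 16 data bits: 1⊕1⊕0⊕1⊕1⊕1⊕0⊕1⊕0⊕0⊕0⊕0⊕1⊕1⊕1⊕1 = 0
Parity bit = 0 (so all 17 bits XOR to 0).

11011101000011110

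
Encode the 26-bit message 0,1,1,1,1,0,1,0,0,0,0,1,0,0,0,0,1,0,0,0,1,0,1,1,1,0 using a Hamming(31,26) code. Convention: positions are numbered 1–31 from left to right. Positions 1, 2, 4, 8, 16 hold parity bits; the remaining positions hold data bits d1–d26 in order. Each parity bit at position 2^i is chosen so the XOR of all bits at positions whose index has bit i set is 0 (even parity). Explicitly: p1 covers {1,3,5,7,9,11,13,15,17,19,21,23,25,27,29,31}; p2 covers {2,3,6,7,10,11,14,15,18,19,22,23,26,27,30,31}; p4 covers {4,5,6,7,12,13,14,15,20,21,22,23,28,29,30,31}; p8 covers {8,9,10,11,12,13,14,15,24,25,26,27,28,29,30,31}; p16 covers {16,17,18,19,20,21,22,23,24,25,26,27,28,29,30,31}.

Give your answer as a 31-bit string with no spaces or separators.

0001111010100000100001000101110

Place data at non-parity positions: p1 p2 0 p4 1 1 1 p8 1 0 1 0 0 0 0 p16 1 0 0 0 0 1 0 0 0 1 0 1 1 1 0
p1 (pos 1,3,5,7,9,11,13,15,17,19,21,23,25,27,29,31): XOR of data positions = 0⊕1⊕1⊕1⊕1⊕0⊕0⊕1⊕0⊕0⊕0⊕0⊕0⊕1⊕0 = 0
p2 (pos 2,3,6,7,10,11,14,15,18,19,22,23,26,27,30,31): XOR of data positions = 0⊕1⊕1⊕0⊕1⊕0⊕0⊕0⊕0⊕1⊕0⊕1⊕0⊕1⊕0 = 0
p4 (pos 4,5,6,7,12,13,14,15,20,21,22,23,28,29,30,31): XOR of data positions = 1⊕1⊕1⊕0⊕0⊕0⊕0⊕0⊕0⊕1⊕0⊕1⊕1⊕1⊕0 = 1
p8 (pos 8,9,10,11,12,13,14,15,24,25,26,27,28,29,30,31): XOR of data positions = 1⊕0⊕1⊕0⊕0⊕0⊕0⊕0⊕0⊕1⊕0⊕1⊕1⊕1⊕0 = 0
p16 (pos 16,17,18,19,20,21,22,23,24,25,26,27,28,29,30,31): XOR of data positions = 1⊕0⊕0⊕0⊕0⊕1⊕0⊕0⊕0⊕1⊕0⊕1⊕1⊕1⊕0 = 0
Codeword: 0001111010100000100001000101110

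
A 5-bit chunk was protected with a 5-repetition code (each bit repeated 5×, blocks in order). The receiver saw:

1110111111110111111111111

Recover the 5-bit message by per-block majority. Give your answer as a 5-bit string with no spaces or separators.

Block 1 (11101): 4 ones → 1
Block 2 (11111): 5 ones → 1
Block 3 (11011): 4 ones → 1
Block 4 (11111): 5 ones → 1
Block 5 (11111): 5 ones → 1

11111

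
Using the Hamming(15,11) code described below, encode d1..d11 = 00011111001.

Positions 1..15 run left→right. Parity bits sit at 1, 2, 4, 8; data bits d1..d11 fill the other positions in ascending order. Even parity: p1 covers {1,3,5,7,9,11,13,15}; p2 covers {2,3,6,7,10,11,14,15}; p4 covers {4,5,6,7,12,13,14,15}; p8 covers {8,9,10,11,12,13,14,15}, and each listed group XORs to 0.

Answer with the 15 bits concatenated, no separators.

000100111111001

Place data at non-parity positions: p1 p2 0 p4 0 0 1 p8 1 1 1 1 0 0 1
p1 (pos 1,3,5,7,9,11,13,15): XOR of data positions = 0⊕0⊕1⊕1⊕1⊕0⊕1 = 0
p2 (pos 2,3,6,7,10,11,14,15): XOR of data positions = 0⊕0⊕1⊕1⊕1⊕0⊕1 = 0
p4 (pos 4,5,6,7,12,13,14,15): XOR of data positions = 0⊕0⊕1⊕1⊕0⊕0⊕1 = 1
p8 (pos 8,9,10,11,12,13,14,15): XOR of data positions = 1⊕1⊕1⊕1⊕0⊕0⊕1 = 1
Codeword: 000100111111001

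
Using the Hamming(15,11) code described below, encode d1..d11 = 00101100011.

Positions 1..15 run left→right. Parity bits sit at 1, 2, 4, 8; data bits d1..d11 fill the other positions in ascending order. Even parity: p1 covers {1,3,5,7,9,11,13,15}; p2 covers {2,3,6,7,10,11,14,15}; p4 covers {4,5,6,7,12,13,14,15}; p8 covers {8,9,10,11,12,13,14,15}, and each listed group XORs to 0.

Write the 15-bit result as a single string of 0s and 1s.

Place data at non-parity positions: p1 p2 0 p4 0 1 0 p8 1 1 0 0 0 1 1
p1 (pos 1,3,5,7,9,11,13,15): XOR of data positions = 0⊕0⊕0⊕1⊕0⊕0⊕1 = 0
p2 (pos 2,3,6,7,10,11,14,15): XOR of data positions = 0⊕1⊕0⊕1⊕0⊕1⊕1 = 0
p4 (pos 4,5,6,7,12,13,14,15): XOR of data positions = 0⊕1⊕0⊕0⊕0⊕1⊕1 = 1
p8 (pos 8,9,10,11,12,13,14,15): XOR of data positions = 1⊕1⊕0⊕0⊕0⊕1⊕1 = 0
Codeword: 000101001100011

000101001100011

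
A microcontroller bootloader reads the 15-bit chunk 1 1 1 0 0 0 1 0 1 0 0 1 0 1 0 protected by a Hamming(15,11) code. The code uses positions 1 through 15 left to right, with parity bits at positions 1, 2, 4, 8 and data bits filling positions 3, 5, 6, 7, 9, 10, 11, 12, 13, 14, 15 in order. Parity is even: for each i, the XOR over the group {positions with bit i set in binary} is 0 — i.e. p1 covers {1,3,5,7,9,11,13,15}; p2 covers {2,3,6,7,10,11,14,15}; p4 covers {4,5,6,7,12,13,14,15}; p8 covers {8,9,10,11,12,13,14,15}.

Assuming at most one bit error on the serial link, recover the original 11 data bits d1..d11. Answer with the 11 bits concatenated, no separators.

10011000010

s1 (pos 1,3,5,7,9,11,13,15): 1⊕1⊕0⊕1⊕1⊕0⊕0⊕0 = 0
s2 (pos 2,3,6,7,10,11,14,15): 1⊕1⊕0⊕1⊕0⊕0⊕1⊕0 = 0
s4 (pos 4,5,6,7,12,13,14,15): 0⊕0⊕0⊕1⊕1⊕0⊕1⊕0 = 1
s8 (pos 8,9,10,11,12,13,14,15): 0⊕1⊕0⊕0⊕1⊕0⊕1⊕0 = 1
Syndrome s8…s1 = 1100 → error at position 12.
Flip position 12: 111000101001010 → 111000101000010
Read data bits from positions 3,5,6,7,9,10,11,12,13,14,15: 10011000010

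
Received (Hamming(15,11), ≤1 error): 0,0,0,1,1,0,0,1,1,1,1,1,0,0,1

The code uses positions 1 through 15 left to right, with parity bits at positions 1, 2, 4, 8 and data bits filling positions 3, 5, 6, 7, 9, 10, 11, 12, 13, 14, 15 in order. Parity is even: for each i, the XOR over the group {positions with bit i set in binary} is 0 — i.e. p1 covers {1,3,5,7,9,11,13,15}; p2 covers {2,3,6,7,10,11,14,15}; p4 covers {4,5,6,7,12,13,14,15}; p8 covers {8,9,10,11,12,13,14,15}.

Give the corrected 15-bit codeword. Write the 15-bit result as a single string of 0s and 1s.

s1 (pos 1,3,5,7,9,11,13,15): 0⊕0⊕1⊕0⊕1⊕1⊕0⊕1 = 0
s2 (pos 2,3,6,7,10,11,14,15): 0⊕0⊕0⊕0⊕1⊕1⊕0⊕1 = 1
s4 (pos 4,5,6,7,12,13,14,15): 1⊕1⊕0⊕0⊕1⊕0⊕0⊕1 = 0
s8 (pos 8,9,10,11,12,13,14,15): 1⊕1⊕1⊕1⊕1⊕0⊕0⊕1 = 0
Syndrome s8…s1 = 0010 → error at position 2.
Flip position 2: 000110011111001 → 010110011111001

010110011111001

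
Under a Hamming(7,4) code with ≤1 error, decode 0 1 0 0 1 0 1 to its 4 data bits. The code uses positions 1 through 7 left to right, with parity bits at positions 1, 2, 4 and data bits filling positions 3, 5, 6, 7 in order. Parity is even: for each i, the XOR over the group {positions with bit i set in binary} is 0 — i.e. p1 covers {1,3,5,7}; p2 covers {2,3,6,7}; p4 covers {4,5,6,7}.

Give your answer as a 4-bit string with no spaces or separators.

s1 (pos 1,3,5,7): 0⊕0⊕1⊕1 = 0
s2 (pos 2,3,6,7): 1⊕0⊕0⊕1 = 0
s4 (pos 4,5,6,7): 0⊕1⊕0⊕1 = 0
Syndrome s4…s1 = 000 → no error.
Read data bits from positions 3,5,6,7: 0101

0101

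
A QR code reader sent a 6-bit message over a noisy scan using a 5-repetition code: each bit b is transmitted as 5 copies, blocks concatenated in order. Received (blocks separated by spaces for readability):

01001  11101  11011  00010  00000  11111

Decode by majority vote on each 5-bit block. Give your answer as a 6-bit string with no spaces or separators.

Block 1 (01001): 2 ones → 0
Block 2 (11101): 4 ones → 1
Block 3 (11011): 4 ones → 1
Block 4 (00010): 1 one → 0
Block 5 (00000): 0 ones → 0
Block 6 (11111): 5 ones → 1

011001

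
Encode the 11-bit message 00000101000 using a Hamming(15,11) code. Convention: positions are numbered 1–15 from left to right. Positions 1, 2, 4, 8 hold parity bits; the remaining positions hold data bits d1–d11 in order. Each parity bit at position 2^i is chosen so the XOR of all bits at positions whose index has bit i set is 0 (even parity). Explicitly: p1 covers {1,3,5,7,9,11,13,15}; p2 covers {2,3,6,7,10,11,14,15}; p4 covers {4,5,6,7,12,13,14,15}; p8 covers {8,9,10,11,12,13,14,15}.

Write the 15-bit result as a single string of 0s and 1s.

Place data at non-parity positions: p1 p2 0 p4 0 0 0 p8 0 1 0 1 0 0 0
p1 (pos 1,3,5,7,9,11,13,15): XOR of data positions = 0⊕0⊕0⊕0⊕0⊕0⊕0 = 0
p2 (pos 2,3,6,7,10,11,14,15): XOR of data positions = 0⊕0⊕0⊕1⊕0⊕0⊕0 = 1
p4 (pos 4,5,6,7,12,13,14,15): XOR of data positions = 0⊕0⊕0⊕1⊕0⊕0⊕0 = 1
p8 (pos 8,9,10,11,12,13,14,15): XOR of data positions = 0⊕1⊕0⊕1⊕0⊕0⊕0 = 0
Codeword: 010100000101000

010100000101000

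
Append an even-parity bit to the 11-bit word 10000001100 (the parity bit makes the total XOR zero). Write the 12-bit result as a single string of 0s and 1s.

100000011001

XOR of the 11 data bits: 1⊕0⊕0⊕0⊕0⊕0⊕0⊕1⊕1⊕0⊕0 = 1
Parity bit = 1 (so all 12 bits XOR to 0).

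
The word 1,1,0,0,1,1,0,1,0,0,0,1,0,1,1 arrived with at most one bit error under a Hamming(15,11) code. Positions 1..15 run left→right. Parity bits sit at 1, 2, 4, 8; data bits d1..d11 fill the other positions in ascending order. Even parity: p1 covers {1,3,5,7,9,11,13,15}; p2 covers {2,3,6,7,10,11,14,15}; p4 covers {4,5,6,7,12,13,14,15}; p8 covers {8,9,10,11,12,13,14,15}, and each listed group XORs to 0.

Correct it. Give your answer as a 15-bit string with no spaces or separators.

s1 (pos 1,3,5,7,9,11,13,15): 1⊕0⊕1⊕0⊕0⊕0⊕0⊕1 = 1
s2 (pos 2,3,6,7,10,11,14,15): 1⊕0⊕1⊕0⊕0⊕0⊕1⊕1 = 0
s4 (pos 4,5,6,7,12,13,14,15): 0⊕1⊕1⊕0⊕1⊕0⊕1⊕1 = 1
s8 (pos 8,9,10,11,12,13,14,15): 1⊕0⊕0⊕0⊕1⊕0⊕1⊕1 = 0
Syndrome s8…s1 = 0101 → error at position 5.
Flip position 5: 110011010001011 → 110001010001011

110001010001011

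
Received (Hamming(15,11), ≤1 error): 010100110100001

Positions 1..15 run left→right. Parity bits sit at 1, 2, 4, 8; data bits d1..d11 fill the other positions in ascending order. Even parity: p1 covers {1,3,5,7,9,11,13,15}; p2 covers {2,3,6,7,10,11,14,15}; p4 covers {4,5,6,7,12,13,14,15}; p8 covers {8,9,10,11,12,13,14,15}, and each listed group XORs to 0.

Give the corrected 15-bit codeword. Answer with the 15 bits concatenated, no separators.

s1 (pos 1,3,5,7,9,11,13,15): 0⊕0⊕0⊕1⊕0⊕0⊕0⊕1 = 0
s2 (pos 2,3,6,7,10,11,14,15): 1⊕0⊕0⊕1⊕1⊕0⊕0⊕1 = 0
s4 (pos 4,5,6,7,12,13,14,15): 1⊕0⊕0⊕1⊕0⊕0⊕0⊕1 = 1
s8 (pos 8,9,10,11,12,13,14,15): 1⊕0⊕1⊕0⊕0⊕0⊕0⊕1 = 1
Syndrome s8…s1 = 1100 → error at position 12.
Flip position 12: 010100110100001 → 010100110101001

010100110101001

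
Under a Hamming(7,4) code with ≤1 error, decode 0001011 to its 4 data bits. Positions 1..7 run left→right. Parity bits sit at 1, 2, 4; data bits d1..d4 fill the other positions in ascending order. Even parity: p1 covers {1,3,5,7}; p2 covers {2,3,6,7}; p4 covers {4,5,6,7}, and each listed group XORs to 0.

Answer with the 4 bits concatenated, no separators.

0111

s1 (pos 1,3,5,7): 0⊕0⊕0⊕1 = 1
s2 (pos 2,3,6,7): 0⊕0⊕1⊕1 = 0
s4 (pos 4,5,6,7): 1⊕0⊕1⊕1 = 1
Syndrome s4…s1 = 101 → error at position 5.
Flip position 5: 0001011 → 0001111
Read data bits from positions 3,5,6,7: 0111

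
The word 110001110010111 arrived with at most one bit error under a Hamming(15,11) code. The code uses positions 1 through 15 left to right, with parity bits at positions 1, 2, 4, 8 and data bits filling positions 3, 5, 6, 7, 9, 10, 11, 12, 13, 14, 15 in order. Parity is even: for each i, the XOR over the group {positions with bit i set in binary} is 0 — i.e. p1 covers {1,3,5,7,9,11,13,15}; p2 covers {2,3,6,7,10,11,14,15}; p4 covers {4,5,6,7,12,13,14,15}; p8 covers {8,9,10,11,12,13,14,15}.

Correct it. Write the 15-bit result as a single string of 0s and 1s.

110001110010011

s1 (pos 1,3,5,7,9,11,13,15): 1⊕0⊕0⊕1⊕0⊕1⊕1⊕1 = 1
s2 (pos 2,3,6,7,10,11,14,15): 1⊕0⊕1⊕1⊕0⊕1⊕1⊕1 = 0
s4 (pos 4,5,6,7,12,13,14,15): 0⊕0⊕1⊕1⊕0⊕1⊕1⊕1 = 1
s8 (pos 8,9,10,11,12,13,14,15): 1⊕0⊕0⊕1⊕0⊕1⊕1⊕1 = 1
Syndrome s8…s1 = 1101 → error at position 13.
Flip position 13: 110001110010111 → 110001110010011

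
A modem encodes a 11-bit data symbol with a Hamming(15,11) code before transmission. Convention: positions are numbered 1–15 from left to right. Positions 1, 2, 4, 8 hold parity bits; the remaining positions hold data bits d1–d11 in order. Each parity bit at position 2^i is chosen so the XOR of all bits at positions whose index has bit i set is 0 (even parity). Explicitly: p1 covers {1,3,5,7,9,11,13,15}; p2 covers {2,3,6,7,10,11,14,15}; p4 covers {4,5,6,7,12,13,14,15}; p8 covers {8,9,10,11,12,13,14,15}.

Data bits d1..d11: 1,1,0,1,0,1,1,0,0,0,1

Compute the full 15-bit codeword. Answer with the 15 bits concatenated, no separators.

Place data at non-parity positions: p1 p2 1 p4 1 0 1 p8 0 1 1 0 0 0 1
p1 (pos 1,3,5,7,9,11,13,15): XOR of data positions = 1⊕1⊕1⊕0⊕1⊕0⊕1 = 1
p2 (pos 2,3,6,7,10,11,14,15): XOR of data positions = 1⊕0⊕1⊕1⊕1⊕0⊕1 = 1
p4 (pos 4,5,6,7,12,13,14,15): XOR of data positions = 1⊕0⊕1⊕0⊕0⊕0⊕1 = 1
p8 (pos 8,9,10,11,12,13,14,15): XOR of data positions = 0⊕1⊕1⊕0⊕0⊕0⊕1 = 1
Codeword: 111110110110001

111110110110001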